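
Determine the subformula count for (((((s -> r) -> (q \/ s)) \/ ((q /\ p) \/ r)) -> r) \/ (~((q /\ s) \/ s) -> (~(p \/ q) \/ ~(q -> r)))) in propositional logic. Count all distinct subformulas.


Formula: (((((s -> r) -> (q \/ s)) \/ ((q /\ p) \/ r)) -> r) \/ (~((q /\ s) \/ s) -> (~(p \/ q) \/ ~(q -> r))))
Subformulas found:
  1. r
  2. q
  3. s
  4. p
  5. (q /\ p)
  6. (s -> r)
  7. (q /\ s)
  8. (p \/ q)
  9. (q \/ s)
  10. (q -> r)
  11. ~(p \/ q)
  12. ~(q -> r)
  13. ((q /\ p) \/ r)
  14. ((q /\ s) \/ s)
  15. ~((q /\ s) \/ s)
  16. ((s -> r) -> (q \/ s))
  17. (~(p \/ q) \/ ~(q -> r))
  18. (((s -> r) -> (q \/ s)) \/ ((q /\ p) \/ r))
  19. (~((q /\ s) \/ s) -> (~(p \/ q) \/ ~(q -> r)))
  20. ((((s -> r) -> (q \/ s)) \/ ((q /\ p) \/ r)) -> r)
  21. (((((s -> r) -> (q \/ s)) \/ ((q /\ p) \/ r)) -> r) \/ (~((q /\ s) \/ s) -> (~(p \/ q) \/ ~(q -> r))))
Total distinct subformulas = 21

21


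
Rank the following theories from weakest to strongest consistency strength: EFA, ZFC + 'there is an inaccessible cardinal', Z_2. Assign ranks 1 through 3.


Ordering by consistency strength:
1. EFA
2. Z_2
3. ZFC + 'there is an inaccessible cardinal'


EFA=1, ZFC + 'there is an inaccessible cardinal'=3, Z_2=2


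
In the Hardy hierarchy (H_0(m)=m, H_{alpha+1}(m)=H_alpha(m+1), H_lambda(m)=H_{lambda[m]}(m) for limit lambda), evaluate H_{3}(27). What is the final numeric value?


H_3(27):
For finite ordinals k, H_k(n) = n + k (each successor step adds 1).
H_3(27) = 27 + 3 = 30

30


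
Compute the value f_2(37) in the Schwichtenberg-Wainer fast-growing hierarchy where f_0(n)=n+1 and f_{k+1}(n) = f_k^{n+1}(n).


f_2(37) = f_1^38(37)
f_1(m) = 2m + 1.
Iterating: f_1^k(n) = 2^k*(n+1) - 1.
f_2(37) = 2^38*(37+1) - 1 = 274877906944*38 - 1 = 10445360463871

10445360463871


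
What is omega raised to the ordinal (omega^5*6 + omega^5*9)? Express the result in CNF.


omega^(omega^5*6 + omega^5*9):
Both terms of the exponent have the same exponent 5, so they merge: omega^5*6 + omega^5*9 = omega^5*(6+9) = omega^5*15.
omega raised to a CNF ordinal is a single CNF term: Result = omega^(omega^5*15)

omega^(omega^5*15)


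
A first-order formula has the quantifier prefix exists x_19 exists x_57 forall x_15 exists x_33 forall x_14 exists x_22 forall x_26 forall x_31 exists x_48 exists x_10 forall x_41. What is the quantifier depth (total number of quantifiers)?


Quantifier prefix has 11 quantifier symbols.
Quantifier depth = 11

11


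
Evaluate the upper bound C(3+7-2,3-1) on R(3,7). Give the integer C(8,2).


R(3,7) <= C(3+7-2, 3-1) = C(8, 2)
C(8, 2) = 8! / (2! * 6!)
= 28

28


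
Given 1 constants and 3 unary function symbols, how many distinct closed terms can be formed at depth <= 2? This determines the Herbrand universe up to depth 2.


Herbrand terms by depth:
Depth 0: 1 constants
Depth 1: 3 new terms (running total: 4)
Depth 2: 9 new terms (running total: 13)
Total distinct ground terms = 13

13


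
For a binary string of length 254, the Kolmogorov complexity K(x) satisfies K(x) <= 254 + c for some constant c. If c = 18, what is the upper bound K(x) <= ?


K(x) <= |x| + c = 254 + 18 = 272

272


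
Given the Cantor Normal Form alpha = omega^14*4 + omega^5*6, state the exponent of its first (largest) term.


CNF: omega^14*4 + omega^5*6
The leading term is omega^14*4, which has exponent 14.

14


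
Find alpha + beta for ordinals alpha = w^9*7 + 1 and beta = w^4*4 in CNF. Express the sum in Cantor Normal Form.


Ordinal addition (w^9*7 + 1) + w^4*4:
alpha's leading term has exponent 9 > beta's exponent 4, so it survives.
alpha's tail term has exponent 0 < beta's exponent 4, so it is absorbed by beta.
In ordinal addition, any term followed by a strictly larger-exponent term is absorbed.
Result = w^9*7 + w^4*4

w^9*7 + w^4*4


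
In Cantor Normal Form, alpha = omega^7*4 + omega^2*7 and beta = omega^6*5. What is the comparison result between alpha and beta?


Compare term by term from highest exponent:
alpha = omega^7*4 + omega^2*7
beta = omega^6*5
Term 1: alpha has omega^7*4, beta has omega^6*5
Term 2: alpha has omega^2*7, beta has omega^0*0
Result: alpha > beta

alpha > beta


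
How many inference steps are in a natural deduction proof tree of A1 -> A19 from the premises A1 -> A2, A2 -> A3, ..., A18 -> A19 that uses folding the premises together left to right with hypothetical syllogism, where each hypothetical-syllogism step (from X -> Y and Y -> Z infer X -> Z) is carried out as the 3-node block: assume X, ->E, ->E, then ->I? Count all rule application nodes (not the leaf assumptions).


There are 18 premises in the chain. The first HS step combines premises 1 and 2; each further premise needs one more HS step.
So 18 premises require 18 - 1 = 17 hypothetical-syllogism steps.
Each HS step uses 3 inference nodes (->E, ->E, ->I).
17 * 3 = 51 total inference nodes.

51


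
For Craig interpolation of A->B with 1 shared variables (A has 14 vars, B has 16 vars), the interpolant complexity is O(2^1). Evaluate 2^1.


Shared atoms = 1
Craig interpolant size bound = 2^1
= 2

2


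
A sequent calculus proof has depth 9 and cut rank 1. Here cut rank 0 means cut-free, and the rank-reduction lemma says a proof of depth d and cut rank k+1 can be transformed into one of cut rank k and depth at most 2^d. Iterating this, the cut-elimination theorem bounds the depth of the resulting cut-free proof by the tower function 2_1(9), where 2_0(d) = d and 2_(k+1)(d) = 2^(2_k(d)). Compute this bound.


Each rank reduction sends depth d to at most 2^d; cut rank r needs r reductions.
2_0(9) = 9
2_1(9) = 2^9 = 512
Cut-free depth bound = 512

512


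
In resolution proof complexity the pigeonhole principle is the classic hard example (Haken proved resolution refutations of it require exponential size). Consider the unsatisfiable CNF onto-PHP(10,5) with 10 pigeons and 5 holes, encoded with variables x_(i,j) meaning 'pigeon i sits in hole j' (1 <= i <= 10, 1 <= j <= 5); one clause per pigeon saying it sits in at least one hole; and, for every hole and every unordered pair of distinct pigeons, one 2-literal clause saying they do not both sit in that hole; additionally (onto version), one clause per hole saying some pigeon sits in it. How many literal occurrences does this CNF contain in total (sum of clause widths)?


onto-PHP(10,5): 10 pigeons, 5 holes, 10*5 = 50 variables.
- pigeon clauses: one per pigeon -> 10 clauses of width 5 -> 50 literals
- hole clauses: 5 holes * C(10,2) = 5 * 45 -> 225 clauses of width 2 -> 450 literals
- onto clauses: one per hole -> 5 clauses of width 10 -> 50 literals
Total literal occurrences = 50 + 450 + 50 = 550

550


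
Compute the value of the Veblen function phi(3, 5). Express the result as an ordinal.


phi(3, 5):
phi(3, beta) = eta_beta (the beta-th eta number, fixed point of zeta).
phi(3, 5) = eta_5

eta_5


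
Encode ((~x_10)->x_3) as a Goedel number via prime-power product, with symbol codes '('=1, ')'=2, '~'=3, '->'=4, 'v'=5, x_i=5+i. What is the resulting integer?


Formula: ((~x_10)->x_3)
Symbol codes: [1, 1, 3, 15, 2, 4, 8, 2]
Primes: [2, 3, 5, 7, 11, 13, 17, 19]
p_1^1 = 2^1 = 2
p_2^1 = 3^1 = 3
p_3^3 = 5^3 = 125
p_4^15 = 7^15 = 4747561509943
p_5^2 = 11^2 = 121
p_6^4 = 13^4 = 28561
p_7^8 = 17^8 = 6975757441
p_8^2 = 19^2 = 361
Product = 30987690958600965573267748252037250

30987690958600965573267748252037250


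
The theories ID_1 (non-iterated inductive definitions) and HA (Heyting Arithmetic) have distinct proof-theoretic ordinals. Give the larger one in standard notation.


Proof-theoretic ordinal of ID_1 (non-iterated inductive definitions): psi_0(epsilon_{Omega+1})
Proof-theoretic ordinal of HA (Heyting Arithmetic): epsilon_0
Comparing: epsilon_0 < psi_0(epsilon_{Omega+1}).
The larger ordinal is psi_0(epsilon_{Omega+1}) (from ID_1 (non-iterated inductive definitions)).

psi_0(epsilon_{Omega+1})


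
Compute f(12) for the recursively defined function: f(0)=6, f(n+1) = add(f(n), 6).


f(0) = 6
f(1) = add(f(0), 6) = add(6, 6) = 12
f(2) = add(f(1), 6) = add(12, 6) = 18
f(3) = add(f(2), 6) = add(18, 6) = 24
f(4) = add(f(3), 6) = add(24, 6) = 30
f(5) = add(f(4), 6) = add(30, 6) = 36
f(6) = add(f(5), 6) = add(36, 6) = 42
f(7) = add(f(6), 6) = add(42, 6) = 48
f(8) = add(f(7), 6) = add(48, 6) = 54
f(9) = add(f(8), 6) = add(54, 6) = 60
f(10) = add(f(9), 6) = add(60, 6) = 66
f(11) = add(f(10), 6) = add(66, 6) = 72
f(12) = add(f(11), 6) = add(72, 6) = 78


78


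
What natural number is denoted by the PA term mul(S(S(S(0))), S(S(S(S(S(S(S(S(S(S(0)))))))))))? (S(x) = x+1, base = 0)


mul(S^3(0), S^10(0)):
S^3(0) = 3
S^10(0) = 10
3 * 10 = 30

30


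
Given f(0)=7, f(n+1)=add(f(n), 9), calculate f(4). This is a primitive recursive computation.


f(0) = 7
f(1) = add(f(0), 9) = add(7, 9) = 16
f(2) = add(f(1), 9) = add(16, 9) = 25
f(3) = add(f(2), 9) = add(25, 9) = 34
f(4) = add(f(3), 9) = add(34, 9) = 43


43


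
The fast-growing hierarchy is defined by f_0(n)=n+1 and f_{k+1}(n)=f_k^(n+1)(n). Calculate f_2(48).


f_2(48) = f_1^49(48)
f_1(m) = 2m + 1.
Iterating: f_1^k(n) = 2^k*(n+1) - 1.
f_2(48) = 2^49*(48+1) - 1 = 562949953421312*49 - 1 = 27584547717644287

27584547717644287


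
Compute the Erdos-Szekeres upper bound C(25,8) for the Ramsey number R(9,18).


R(9,18) <= C(9+18-2, 9-1) = C(25, 8)
C(25, 8) = 25! / (8! * 17!)
= 1081575

1081575


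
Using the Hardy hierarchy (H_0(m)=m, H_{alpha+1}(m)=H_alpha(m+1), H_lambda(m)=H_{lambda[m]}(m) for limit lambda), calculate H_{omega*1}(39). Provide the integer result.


H_{omega*1}(39):
For the Hardy hierarchy, H_{omega*k}(n) = 2^k * n.
2^1 = 2.
2 * 39 = 78

78


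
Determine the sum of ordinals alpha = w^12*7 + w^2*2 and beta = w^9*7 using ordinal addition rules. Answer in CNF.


Ordinal addition (w^12*7 + w^2*2) + w^9*7:
alpha's leading term has exponent 12 > beta's exponent 9, so it survives.
alpha's tail term has exponent 2 < beta's exponent 9, so it is absorbed by beta.
In ordinal addition, any term followed by a strictly larger-exponent term is absorbed.
Result = w^12*7 + w^9*7

w^12*7 + w^9*7


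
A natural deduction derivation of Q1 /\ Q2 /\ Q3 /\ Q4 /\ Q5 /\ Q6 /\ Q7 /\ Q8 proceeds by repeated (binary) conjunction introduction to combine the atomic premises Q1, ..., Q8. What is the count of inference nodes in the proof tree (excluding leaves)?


The target conjunction has 8 conjuncts, i.e. 7 binary /\ connectives.
Each conjunction-intro joins two pieces, so 8 atoms require 8-1 = 7 applications.
Total inference nodes = 7

7


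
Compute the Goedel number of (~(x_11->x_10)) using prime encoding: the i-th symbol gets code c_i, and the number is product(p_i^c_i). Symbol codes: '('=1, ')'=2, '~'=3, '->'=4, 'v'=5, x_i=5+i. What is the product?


Formula: (~(x_11->x_10))
Symbol codes: [1, 3, 1, 16, 4, 15, 2, 2]
Primes: [2, 3, 5, 7, 11, 13, 17, 19]
p_1^1 = 2^1 = 2
p_2^3 = 3^3 = 27
p_3^1 = 5^1 = 5
p_4^16 = 7^16 = 33232930569601
p_5^4 = 11^4 = 14641
p_6^15 = 13^15 = 51185893014090757
p_7^2 = 17^2 = 289
p_8^2 = 19^2 = 361
Product = 701549750134205686218597982708355045218710

701549750134205686218597982708355045218710


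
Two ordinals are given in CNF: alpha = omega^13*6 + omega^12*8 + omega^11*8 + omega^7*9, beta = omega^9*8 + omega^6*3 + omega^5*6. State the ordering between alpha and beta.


Compare term by term from highest exponent:
alpha = omega^13*6 + omega^12*8 + omega^11*8 + omega^7*9
beta = omega^9*8 + omega^6*3 + omega^5*6
Term 1: alpha has omega^13*6, beta has omega^9*8
Term 2: alpha has omega^12*8, beta has omega^6*3
Term 3: alpha has omega^11*8, beta has omega^5*6
Term 4: alpha has omega^7*9, beta has omega^0*0
Result: alpha > beta

alpha > beta


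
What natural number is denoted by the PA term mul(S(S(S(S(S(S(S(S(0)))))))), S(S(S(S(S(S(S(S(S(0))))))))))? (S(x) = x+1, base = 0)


mul(S^8(0), S^9(0)):
S^8(0) = 8
S^9(0) = 9
8 * 9 = 72

72


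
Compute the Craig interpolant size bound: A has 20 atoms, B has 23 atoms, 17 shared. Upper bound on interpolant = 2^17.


Shared atoms = 17
Craig interpolant size bound = 2^17
= 131072

131072


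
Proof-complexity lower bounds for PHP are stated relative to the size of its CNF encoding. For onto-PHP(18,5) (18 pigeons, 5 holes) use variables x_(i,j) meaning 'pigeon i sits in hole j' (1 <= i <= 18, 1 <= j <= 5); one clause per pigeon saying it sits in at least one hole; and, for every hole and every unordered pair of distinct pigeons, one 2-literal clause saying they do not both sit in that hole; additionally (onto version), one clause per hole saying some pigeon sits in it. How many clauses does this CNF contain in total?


onto-PHP(18,5): 18 pigeons, 5 holes, 18*5 = 90 variables.
- pigeon clauses: one per pigeon -> 18 clauses
- hole clauses: 5 holes * C(18,2) = 5 * 153 -> 765 clauses
- onto clauses: one per hole -> 5 clauses
Total clauses = 18 + 765 + 5 = 788

788


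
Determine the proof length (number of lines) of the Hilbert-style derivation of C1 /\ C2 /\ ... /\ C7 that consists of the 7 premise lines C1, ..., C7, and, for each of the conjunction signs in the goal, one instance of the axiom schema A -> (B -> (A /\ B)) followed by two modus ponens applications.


Conjoining 7 premises:
- 7 premise lines
- the goal has 6 conjunction signs; each costs 1 axiom instance + 2 MP = 3 lines: 3 * 6 = 18
Total = 7 + 18 = 25 lines.

25


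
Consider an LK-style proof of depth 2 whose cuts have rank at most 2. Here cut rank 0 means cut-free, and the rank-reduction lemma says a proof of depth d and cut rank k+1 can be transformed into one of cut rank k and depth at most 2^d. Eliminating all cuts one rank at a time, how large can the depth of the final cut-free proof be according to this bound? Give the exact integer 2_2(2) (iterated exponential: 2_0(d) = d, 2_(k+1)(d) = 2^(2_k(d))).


Each rank reduction sends depth d to at most 2^d; cut rank r needs r reductions.
2_0(2) = 2
2_1(2) = 2^2 = 4
2_2(2) = 2^4 = 16
Cut-free depth bound = 16

16


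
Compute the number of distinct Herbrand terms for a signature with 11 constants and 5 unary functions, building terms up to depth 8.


Herbrand terms by depth:
Depth 0: 11 constants
Depth 1: 55 new terms (running total: 66)
Depth 2: 275 new terms (running total: 341)
Depth 3: 1375 new terms (running total: 1716)
Depth 4: 6875 new terms (running total: 8591)
Depth 5: 34375 new terms (running total: 42966)
Depth 6: 171875 new terms (running total: 214841)
Depth 7: 859375 new terms (running total: 1074216)
Depth 8: 4296875 new terms (running total: 5371091)
Total distinct ground terms = 5371091

5371091


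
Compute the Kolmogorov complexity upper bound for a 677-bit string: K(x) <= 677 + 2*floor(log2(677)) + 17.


floor(log2(677)) = 9
2 * 9 = 18
K(x) <= 677 + 18 + 17 = 712

712


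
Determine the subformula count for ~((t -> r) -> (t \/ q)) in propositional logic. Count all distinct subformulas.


Formula: ~((t -> r) -> (t \/ q))
Subformulas found:
  1. q
  2. r
  3. t
  4. (t \/ q)
  5. (t -> r)
  6. ((t -> r) -> (t \/ q))
  7. ~((t -> r) -> (t \/ q))
Total distinct subformulas = 7

7


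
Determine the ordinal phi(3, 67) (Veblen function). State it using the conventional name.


phi(3, 67):
phi(3, beta) = eta_beta (the beta-th eta number, fixed point of zeta).
phi(3, 67) = eta_67

eta_67


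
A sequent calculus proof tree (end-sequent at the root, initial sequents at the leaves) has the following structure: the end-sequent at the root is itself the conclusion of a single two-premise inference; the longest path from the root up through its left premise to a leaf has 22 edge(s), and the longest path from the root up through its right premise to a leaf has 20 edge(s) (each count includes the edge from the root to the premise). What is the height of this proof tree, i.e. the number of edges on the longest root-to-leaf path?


Longest path through the left premise: 22 edges (measured from the branching sequent)
Longest path through the right premise: 20 edges
Height of the subtree rooted at the branching sequent: max(22, 20) = 22
The branching sequent is the root itself.
Total height = 22

22


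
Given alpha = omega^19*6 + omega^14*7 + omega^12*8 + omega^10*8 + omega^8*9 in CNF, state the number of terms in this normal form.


CNF: omega^19*6 + omega^14*7 + omega^12*8 + omega^10*8 + omega^8*9
Count the summands separated by '+':
  term 1: omega^19*6
  term 2: omega^14*7
  term 3: omega^12*8
  term 4: omega^10*8
  term 5: omega^8*9
Total terms = 5

5


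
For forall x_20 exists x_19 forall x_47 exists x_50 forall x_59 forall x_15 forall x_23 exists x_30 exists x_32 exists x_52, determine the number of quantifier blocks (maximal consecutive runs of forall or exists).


Alternations = 5.
Blocks = alternations + 1 = 6

6


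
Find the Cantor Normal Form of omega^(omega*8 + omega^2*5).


omega^(omega*8 + omega^2*5):
In ordinal addition a term is absorbed by a following term of strictly larger exponent: 1 < 2, so omega*8 + omega^2*5 = omega^2*5.
omega raised to a CNF ordinal is a single CNF term: Result = omega^(omega^2*5)

omega^(omega^2*5)


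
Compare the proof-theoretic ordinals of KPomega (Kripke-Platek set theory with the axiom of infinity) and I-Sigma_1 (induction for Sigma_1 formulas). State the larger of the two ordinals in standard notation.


Proof-theoretic ordinal of KPomega (Kripke-Platek set theory with the axiom of infinity): psi_0(epsilon_{Omega+1})
Proof-theoretic ordinal of I-Sigma_1 (induction for Sigma_1 formulas): omega^omega
Comparing: omega^omega < psi_0(epsilon_{Omega+1}).
The larger ordinal is psi_0(epsilon_{Omega+1}) (from KPomega (Kripke-Platek set theory with the axiom of infinity)).

psi_0(epsilon_{Omega+1})


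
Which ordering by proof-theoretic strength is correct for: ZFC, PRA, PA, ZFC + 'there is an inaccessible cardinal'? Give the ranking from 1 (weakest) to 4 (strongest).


Ordering by consistency strength:
1. PRA
2. PA
3. ZFC
4. ZFC + 'there is an inaccessible cardinal'


ZFC=3, PRA=1, PA=2, ZFC + 'there is an inaccessible cardinal'=4


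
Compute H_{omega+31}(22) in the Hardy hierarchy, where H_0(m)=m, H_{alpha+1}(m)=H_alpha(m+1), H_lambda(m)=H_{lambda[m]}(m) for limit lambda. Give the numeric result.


H_{omega+31}(22):
Unwind the 31 successor steps: H_{omega+31}(22) = H_omega(22+31) = H_omega(53).
H_omega(m) = H_m(m) = m + m = 2m.
Result = 2 * 53 = 106

106


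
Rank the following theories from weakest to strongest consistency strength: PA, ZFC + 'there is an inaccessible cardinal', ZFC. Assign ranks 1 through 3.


Ordering by consistency strength:
1. PA
2. ZFC
3. ZFC + 'there is an inaccessible cardinal'


PA=1, ZFC + 'there is an inaccessible cardinal'=3, ZFC=2


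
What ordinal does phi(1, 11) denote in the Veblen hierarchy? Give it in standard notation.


phi(1, 11):
phi(1, beta) = epsilon_beta (the beta-th epsilon number).
phi(1, 11) = epsilon_11

epsilon_11


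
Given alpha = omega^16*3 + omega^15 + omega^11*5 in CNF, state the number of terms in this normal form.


CNF: omega^16*3 + omega^15 + omega^11*5
Count the summands separated by '+':
  term 1: omega^16*3
  term 2: omega^15
  term 3: omega^11*5
Total terms = 3

3


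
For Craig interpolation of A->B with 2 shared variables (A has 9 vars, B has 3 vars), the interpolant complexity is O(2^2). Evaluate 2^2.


Shared atoms = 2
Craig interpolant size bound = 2^2
= 4

4


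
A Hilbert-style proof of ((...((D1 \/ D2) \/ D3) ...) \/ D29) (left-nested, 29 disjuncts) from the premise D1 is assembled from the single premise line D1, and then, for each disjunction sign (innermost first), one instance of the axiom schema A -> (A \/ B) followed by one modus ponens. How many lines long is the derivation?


Building the left-nested 29-ary disjunction from D1:
- 1 premise line (D1)
- 29 disjuncts means 28 disjunction signs; each needs 1 axiom instance + 1 MP = 2 lines: 2 * 28 = 56
Total = 1 + 56 = 57 lines.

57


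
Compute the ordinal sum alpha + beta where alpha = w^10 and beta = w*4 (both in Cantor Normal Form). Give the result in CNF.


Ordinal addition w^10 + w*4:
Leading exponent of alpha (10) > leading exponent of beta (1).
Since alpha's term has higher exponent than beta's leading term,
the sum is simply alpha followed by beta.
Result = w^10 + w*4

w^10 + w*4


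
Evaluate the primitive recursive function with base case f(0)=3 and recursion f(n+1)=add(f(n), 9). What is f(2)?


f(0) = 3
f(1) = add(f(0), 9) = add(3, 9) = 12
f(2) = add(f(1), 9) = add(12, 9) = 21


21


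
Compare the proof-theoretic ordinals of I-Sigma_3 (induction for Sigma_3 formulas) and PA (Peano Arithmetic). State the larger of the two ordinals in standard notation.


Proof-theoretic ordinal of I-Sigma_3 (induction for Sigma_3 formulas): omega^(omega^(omega^omega))
Proof-theoretic ordinal of PA (Peano Arithmetic): epsilon_0
Comparing: omega^(omega^(omega^omega)) < epsilon_0.
The larger ordinal is epsilon_0 (from PA (Peano Arithmetic)).

epsilon_0


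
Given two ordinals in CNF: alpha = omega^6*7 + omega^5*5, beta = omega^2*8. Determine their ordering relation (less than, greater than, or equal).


Compare term by term from highest exponent:
alpha = omega^6*7 + omega^5*5
beta = omega^2*8
Term 1: alpha has omega^6*7, beta has omega^2*8
Term 2: alpha has omega^5*5, beta has omega^0*0
Result: alpha > beta

alpha > beta


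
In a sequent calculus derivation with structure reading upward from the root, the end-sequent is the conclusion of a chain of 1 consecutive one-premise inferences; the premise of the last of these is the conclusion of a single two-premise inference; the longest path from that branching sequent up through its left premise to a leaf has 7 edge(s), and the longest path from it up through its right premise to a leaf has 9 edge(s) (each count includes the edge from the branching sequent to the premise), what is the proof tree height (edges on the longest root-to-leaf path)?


Longest path through the left premise: 7 edges (measured from the branching sequent)
Longest path through the right premise: 9 edges
Height of the subtree rooted at the branching sequent: max(7, 9) = 9
The branching sequent sits 1 edges above the root (the chain of one-premise inferences), so height = 9 + 1 = 10

10


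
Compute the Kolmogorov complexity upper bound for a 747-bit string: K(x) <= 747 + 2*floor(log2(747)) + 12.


floor(log2(747)) = 9
2 * 9 = 18
K(x) <= 747 + 18 + 12 = 777

777


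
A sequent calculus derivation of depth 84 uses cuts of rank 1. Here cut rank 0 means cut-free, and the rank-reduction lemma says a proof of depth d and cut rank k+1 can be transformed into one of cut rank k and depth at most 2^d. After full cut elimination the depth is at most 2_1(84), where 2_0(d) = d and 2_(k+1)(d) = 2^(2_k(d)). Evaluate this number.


Each rank reduction sends depth d to at most 2^d; cut rank r needs r reductions.
2_0(84) = 84
2_1(84) = 2^84 = 19342813113834066795298816
Cut-free depth bound = 19342813113834066795298816

19342813113834066795298816


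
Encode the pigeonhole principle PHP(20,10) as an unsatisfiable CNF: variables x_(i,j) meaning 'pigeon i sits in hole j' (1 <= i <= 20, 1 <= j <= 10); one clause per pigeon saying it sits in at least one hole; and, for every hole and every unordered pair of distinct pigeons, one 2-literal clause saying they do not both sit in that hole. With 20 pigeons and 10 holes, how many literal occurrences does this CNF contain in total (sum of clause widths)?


PHP(20,10): 20 pigeons, 10 holes, 20*10 = 200 variables.
- pigeon clauses: one per pigeon -> 20 clauses of width 10 -> 200 literals
- hole clauses: 10 holes * C(20,2) = 10 * 190 -> 1900 clauses of width 2 -> 3800 literals
Total literal occurrences = 200 + 3800 = 4000

4000


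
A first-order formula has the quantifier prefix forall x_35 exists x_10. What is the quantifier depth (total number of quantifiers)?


Quantifier prefix has 2 quantifier symbols.
Quantifier depth = 2

2


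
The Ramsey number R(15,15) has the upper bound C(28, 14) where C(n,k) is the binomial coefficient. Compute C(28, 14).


R(15,15) <= C(15+15-2, 15-1) = C(28, 14)
C(28, 14) = 28! / (14! * 14!)
= 40116600

40116600


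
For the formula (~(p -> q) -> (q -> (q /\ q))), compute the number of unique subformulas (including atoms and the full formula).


Formula: (~(p -> q) -> (q -> (q /\ q)))
Subformulas found:
  1. q
  2. p
  3. (p -> q)
  4. (q /\ q)
  5. ~(p -> q)
  6. (q -> (q /\ q))
  7. (~(p -> q) -> (q -> (q /\ q)))
Total distinct subformulas = 7

7


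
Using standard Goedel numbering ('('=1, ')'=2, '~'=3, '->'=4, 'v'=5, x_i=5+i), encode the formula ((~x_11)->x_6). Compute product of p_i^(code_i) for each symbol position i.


Formula: ((~x_11)->x_6)
Symbol codes: [1, 1, 3, 16, 2, 4, 11, 2]
Primes: [2, 3, 5, 7, 11, 13, 17, 19]
p_1^1 = 2^1 = 2
p_2^1 = 3^1 = 3
p_3^3 = 5^3 = 125
p_4^16 = 7^16 = 33232930569601
p_5^2 = 11^2 = 121
p_6^4 = 13^4 = 28561
p_7^11 = 17^11 = 34271896307633
p_8^2 = 19^2 = 361
Product = 1065697679757245807030251130135813064750

1065697679757245807030251130135813064750


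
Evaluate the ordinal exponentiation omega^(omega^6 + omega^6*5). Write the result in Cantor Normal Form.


omega^(omega^6 + omega^6*5):
Both terms of the exponent have the same exponent 6, so they merge: omega^6 + omega^6*5 = omega^6*(1+5) = omega^6*6.
omega raised to a CNF ordinal is a single CNF term: Result = omega^(omega^6*6)

omega^(omega^6*6)


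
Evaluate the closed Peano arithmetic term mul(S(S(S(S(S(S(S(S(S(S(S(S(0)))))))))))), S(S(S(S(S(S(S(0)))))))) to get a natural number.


mul(S^12(0), S^7(0)):
S^12(0) = 12
S^7(0) = 7
12 * 7 = 84

84


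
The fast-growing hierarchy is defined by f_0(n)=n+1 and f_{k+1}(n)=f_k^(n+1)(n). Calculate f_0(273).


f_0(273) = 273 + 1 = 274

274


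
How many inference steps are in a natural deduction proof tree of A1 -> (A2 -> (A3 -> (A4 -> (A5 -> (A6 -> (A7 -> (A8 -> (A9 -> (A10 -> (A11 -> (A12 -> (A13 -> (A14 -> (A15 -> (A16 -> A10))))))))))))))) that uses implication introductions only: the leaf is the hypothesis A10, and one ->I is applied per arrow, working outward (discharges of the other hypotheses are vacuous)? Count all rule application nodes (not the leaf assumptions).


The formula has 16 arrows (->); its innermost consequent A10 is one of the antecedents,
so the proof starts from the hypothesis leaf A10 (not a rule application) and closes one arrow per ->I.
Building A1 -> (A2 -> (A3 -> (A4 -> (A5 -> (A6 -> (A7 -> (A8 -> (A9 -> (A10 -> (A11 -> (A12 -> (A13 -> (A14 -> (A15 -> (A16 -> A10))))))))))))))) therefore takes 16 nested implication introductions.
Total inference nodes = 16

16


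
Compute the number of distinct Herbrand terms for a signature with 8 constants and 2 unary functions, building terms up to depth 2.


Herbrand terms by depth:
Depth 0: 8 constants
Depth 1: 16 new terms (running total: 24)
Depth 2: 32 new terms (running total: 56)
Total distinct ground terms = 56

56


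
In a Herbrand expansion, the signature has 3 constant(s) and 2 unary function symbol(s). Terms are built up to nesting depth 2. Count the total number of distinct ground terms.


Herbrand terms by depth:
Depth 0: 3 constants
Depth 1: 6 new terms (running total: 9)
Depth 2: 12 new terms (running total: 21)
Total distinct ground terms = 21

21


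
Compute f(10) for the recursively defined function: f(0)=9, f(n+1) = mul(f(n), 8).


f(0) = 9
f(1) = mul(f(0), 8) = mul(9, 8) = 72
f(2) = mul(f(1), 8) = mul(72, 8) = 576
f(3) = mul(f(2), 8) = mul(576, 8) = 4608
f(4) = mul(f(3), 8) = mul(4608, 8) = 36864
f(5) = mul(f(4), 8) = mul(36864, 8) = 294912
f(6) = mul(f(5), 8) = mul(294912, 8) = 2359296
f(7) = mul(f(6), 8) = mul(2359296, 8) = 18874368
f(8) = mul(f(7), 8) = mul(18874368, 8) = 150994944
f(9) = mul(f(8), 8) = mul(150994944, 8) = 1207959552
f(10) = mul(f(9), 8) = mul(1207959552, 8) = 9663676416


9663676416


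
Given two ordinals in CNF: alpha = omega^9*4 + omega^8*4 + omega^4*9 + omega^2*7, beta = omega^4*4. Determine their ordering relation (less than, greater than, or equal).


Compare term by term from highest exponent:
alpha = omega^9*4 + omega^8*4 + omega^4*9 + omega^2*7
beta = omega^4*4
Term 1: alpha has omega^9*4, beta has omega^4*4
Term 2: alpha has omega^8*4, beta has omega^0*0
Term 3: alpha has omega^4*9, beta has omega^0*0
Term 4: alpha has omega^2*7, beta has omega^0*0
Result: alpha > beta

alpha > beta


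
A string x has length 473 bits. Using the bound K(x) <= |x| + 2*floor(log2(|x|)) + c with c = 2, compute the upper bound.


floor(log2(473)) = 8
2 * 8 = 16
K(x) <= 473 + 16 + 2 = 491

491


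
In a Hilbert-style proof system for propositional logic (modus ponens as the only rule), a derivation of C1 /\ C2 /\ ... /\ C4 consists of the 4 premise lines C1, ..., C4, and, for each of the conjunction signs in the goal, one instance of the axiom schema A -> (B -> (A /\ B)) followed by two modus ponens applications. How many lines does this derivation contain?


Conjoining 4 premises:
- 4 premise lines
- the goal has 3 conjunction signs; each costs 1 axiom instance + 2 MP = 3 lines: 3 * 3 = 9
Total = 4 + 9 = 13 lines.

13


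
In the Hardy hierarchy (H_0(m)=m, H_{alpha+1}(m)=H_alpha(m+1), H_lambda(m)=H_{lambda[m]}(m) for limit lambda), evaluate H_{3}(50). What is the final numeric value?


H_3(50):
For finite ordinals k, H_k(n) = n + k (each successor step adds 1).
H_3(50) = 50 + 3 = 53

53


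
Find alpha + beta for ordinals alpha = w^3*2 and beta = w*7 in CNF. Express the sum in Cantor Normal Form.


Ordinal addition w^3*2 + w*7:
Leading exponent of alpha (3) > leading exponent of beta (1).
Since alpha's term has higher exponent than beta's leading term,
the sum is simply alpha followed by beta.
Result = w^3*2 + w*7

w^3*2 + w*7


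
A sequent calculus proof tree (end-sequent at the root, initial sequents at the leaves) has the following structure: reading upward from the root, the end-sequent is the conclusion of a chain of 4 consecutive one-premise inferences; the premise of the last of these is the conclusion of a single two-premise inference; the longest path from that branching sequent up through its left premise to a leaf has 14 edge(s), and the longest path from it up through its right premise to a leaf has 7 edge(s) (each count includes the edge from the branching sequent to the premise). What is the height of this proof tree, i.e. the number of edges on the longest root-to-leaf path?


Longest path through the left premise: 14 edges (measured from the branching sequent)
Longest path through the right premise: 7 edges
Height of the subtree rooted at the branching sequent: max(14, 7) = 14
The branching sequent sits 4 edges above the root (the chain of one-premise inferences), so height = 14 + 4 = 18

18


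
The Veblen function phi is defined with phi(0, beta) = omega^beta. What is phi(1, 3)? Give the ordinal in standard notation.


phi(1, 3):
phi(1, beta) = epsilon_beta (the beta-th epsilon number).
phi(1, 3) = epsilon_3

epsilon_3


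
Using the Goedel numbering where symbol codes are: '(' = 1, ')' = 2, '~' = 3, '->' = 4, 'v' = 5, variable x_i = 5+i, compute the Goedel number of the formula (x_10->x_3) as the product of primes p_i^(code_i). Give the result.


Formula: (x_10->x_3)
Symbol codes: [1, 15, 4, 8, 2]
Primes: [2, 3, 5, 7, 11]
p_1^1 = 2^1 = 2
p_2^15 = 3^15 = 14348907
p_3^4 = 5^4 = 625
p_4^8 = 7^8 = 5764801
p_5^2 = 11^2 = 121
Product = 12511187255154183750

12511187255154183750


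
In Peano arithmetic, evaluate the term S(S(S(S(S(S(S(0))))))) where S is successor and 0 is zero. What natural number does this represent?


Counting successors applied to 0:
7 applications of S to 0 = 7

7


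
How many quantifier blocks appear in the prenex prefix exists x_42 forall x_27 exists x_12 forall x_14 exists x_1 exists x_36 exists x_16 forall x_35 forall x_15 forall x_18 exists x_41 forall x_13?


Alternations = 7.
Blocks = alternations + 1 = 8

8


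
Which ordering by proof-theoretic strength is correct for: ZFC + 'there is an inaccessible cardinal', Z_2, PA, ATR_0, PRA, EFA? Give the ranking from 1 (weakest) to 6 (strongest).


Ordering by consistency strength:
1. EFA
2. PRA
3. PA
4. ATR_0
5. Z_2
6. ZFC + 'there is an inaccessible cardinal'


ZFC + 'there is an inaccessible cardinal'=6, Z_2=5, PA=3, ATR_0=4, PRA=2, EFA=1


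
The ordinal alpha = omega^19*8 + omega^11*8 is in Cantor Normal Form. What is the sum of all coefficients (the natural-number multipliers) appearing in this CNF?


CNF: omega^19*8 + omega^11*8
Coefficients: 8 + 8 = 16

16


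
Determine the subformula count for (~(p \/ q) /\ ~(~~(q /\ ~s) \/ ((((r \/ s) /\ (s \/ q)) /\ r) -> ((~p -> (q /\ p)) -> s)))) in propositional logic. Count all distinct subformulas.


Formula: (~(p \/ q) /\ ~(~~(q /\ ~s) \/ ((((r \/ s) /\ (s \/ q)) /\ r) -> ((~p -> (q /\ p)) -> s))))
Subformulas found:
  1. r
  2. q
  3. s
  4. p
  5. ~p
  6. ~s
  7. (q /\ p)
  8. (r \/ s)
  9. (s \/ q)
  10. (p \/ q)
  11. ~(p \/ q)
  12. (q /\ ~s)
  13. ~(q /\ ~s)
  14. ~~(q /\ ~s)
  15. (~p -> (q /\ p))
  16. ((r \/ s) /\ (s \/ q))
  17. ((~p -> (q /\ p)) -> s)
  18. (((r \/ s) /\ (s \/ q)) /\ r)
  19. ((((r \/ s) /\ (s \/ q)) /\ r) -> ((~p -> (q /\ p)) -> s))
  20. (~~(q /\ ~s) \/ ((((r \/ s) /\ (s \/ q)) /\ r) -> ((~p -> (q /\ p)) -> s)))
  21. ~(~~(q /\ ~s) \/ ((((r \/ s) /\ (s \/ q)) /\ r) -> ((~p -> (q /\ p)) -> s)))
  22. (~(p \/ q) /\ ~(~~(q /\ ~s) \/ ((((r \/ s) /\ (s \/ q)) /\ r) -> ((~p -> (q /\ p)) -> s))))
Total distinct subformulas = 22

22


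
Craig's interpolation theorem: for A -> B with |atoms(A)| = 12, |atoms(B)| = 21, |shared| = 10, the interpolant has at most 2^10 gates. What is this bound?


Shared atoms = 10
Craig interpolant size bound = 2^10
= 1024

1024


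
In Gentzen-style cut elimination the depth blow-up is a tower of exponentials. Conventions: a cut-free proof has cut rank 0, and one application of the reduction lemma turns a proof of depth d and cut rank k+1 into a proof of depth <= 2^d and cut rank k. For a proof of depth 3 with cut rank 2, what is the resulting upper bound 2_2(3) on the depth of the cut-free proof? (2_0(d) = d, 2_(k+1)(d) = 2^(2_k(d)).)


Each rank reduction sends depth d to at most 2^d; cut rank r needs r reductions.
2_0(3) = 3
2_1(3) = 2^3 = 8
2_2(3) = 2^8 = 256
Cut-free depth bound = 256

256


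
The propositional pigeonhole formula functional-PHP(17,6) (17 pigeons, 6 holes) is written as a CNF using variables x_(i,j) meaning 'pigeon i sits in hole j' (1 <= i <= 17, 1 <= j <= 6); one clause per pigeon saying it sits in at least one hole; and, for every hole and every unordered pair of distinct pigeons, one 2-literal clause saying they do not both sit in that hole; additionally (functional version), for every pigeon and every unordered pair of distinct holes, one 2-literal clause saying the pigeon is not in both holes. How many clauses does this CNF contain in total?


functional-PHP(17,6): 17 pigeons, 6 holes, 17*6 = 102 variables.
- pigeon clauses: one per pigeon -> 17 clauses
- hole clauses: 6 holes * C(17,2) = 6 * 136 -> 816 clauses
- functional clauses: 17 pigeons * C(6,2) = 17 * 15 -> 255 clauses
Total clauses = 17 + 816 + 255 = 1088

1088


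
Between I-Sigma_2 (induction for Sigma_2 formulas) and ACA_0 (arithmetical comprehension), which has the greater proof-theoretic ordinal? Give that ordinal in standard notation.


Proof-theoretic ordinal of I-Sigma_2 (induction for Sigma_2 formulas): omega^(omega^omega)
Proof-theoretic ordinal of ACA_0 (arithmetical comprehension): epsilon_0
Comparing: omega^(omega^omega) < epsilon_0.
The larger ordinal is epsilon_0 (from ACA_0 (arithmetical comprehension)).

epsilon_0


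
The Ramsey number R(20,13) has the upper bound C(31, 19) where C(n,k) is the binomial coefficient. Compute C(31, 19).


R(20,13) <= C(20+13-2, 20-1) = C(31, 19)
C(31, 19) = 31! / (19! * 12!)
= 141120525

141120525


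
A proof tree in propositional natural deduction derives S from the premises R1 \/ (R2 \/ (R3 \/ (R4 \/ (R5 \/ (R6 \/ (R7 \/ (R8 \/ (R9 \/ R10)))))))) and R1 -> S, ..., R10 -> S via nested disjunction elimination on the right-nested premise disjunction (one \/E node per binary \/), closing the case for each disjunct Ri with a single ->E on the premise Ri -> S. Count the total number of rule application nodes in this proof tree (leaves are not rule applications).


The premise R1 \/ (R2 \/ (R3 \/ (R4 \/ (R5 \/ (R6 \/ (R7 \/ (R8 \/ (R9 \/ R10)))))))) contains 10 disjuncts, hence 9 binary \/ connectives.
- Each binary \/ is eliminated once: 9 \/E nodes.
- Each of the 10 cases Ri derives S by one ->E with Ri -> S: 10 ->E nodes.
Total = 9 + 10 = 19

19


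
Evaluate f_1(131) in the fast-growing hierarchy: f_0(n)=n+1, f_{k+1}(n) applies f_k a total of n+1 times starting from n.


f_1(131) = f_0^132(131)
f_0 adds 1 each time, applied 132 times.
f_1(131) = 131 + 132 = 263

263


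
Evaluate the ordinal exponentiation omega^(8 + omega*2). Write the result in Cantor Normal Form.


omega^(8 + omega*2):
In ordinal addition a term is absorbed by a following term of strictly larger exponent: 0 < 1, so 8 + omega*2 = omega*2.
omega raised to a CNF ordinal is a single CNF term: Result = omega^(omega*2)

omega^(omega*2)


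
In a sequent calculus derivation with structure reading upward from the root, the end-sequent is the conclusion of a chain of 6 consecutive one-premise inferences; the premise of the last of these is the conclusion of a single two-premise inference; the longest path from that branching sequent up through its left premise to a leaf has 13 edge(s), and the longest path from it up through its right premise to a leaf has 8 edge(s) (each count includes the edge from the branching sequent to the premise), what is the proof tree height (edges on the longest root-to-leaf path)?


Longest path through the left premise: 13 edges (measured from the branching sequent)
Longest path through the right premise: 8 edges
Height of the subtree rooted at the branching sequent: max(13, 8) = 13
The branching sequent sits 6 edges above the root (the chain of one-premise inferences), so height = 13 + 6 = 19

19


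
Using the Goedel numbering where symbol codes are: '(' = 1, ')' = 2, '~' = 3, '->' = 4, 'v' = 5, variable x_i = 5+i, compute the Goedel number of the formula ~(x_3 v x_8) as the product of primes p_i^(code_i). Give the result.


Formula: ~(x_3 v x_8)
Symbol codes: [3, 1, 8, 5, 13, 2]
Primes: [2, 3, 5, 7, 11, 13]
p_1^3 = 2^3 = 8
p_2^1 = 3^1 = 3
p_3^8 = 5^8 = 390625
p_4^5 = 7^5 = 16807
p_5^13 = 11^13 = 34522712143931
p_6^2 = 13^2 = 169
Product = 919291168945454677246875000

919291168945454677246875000


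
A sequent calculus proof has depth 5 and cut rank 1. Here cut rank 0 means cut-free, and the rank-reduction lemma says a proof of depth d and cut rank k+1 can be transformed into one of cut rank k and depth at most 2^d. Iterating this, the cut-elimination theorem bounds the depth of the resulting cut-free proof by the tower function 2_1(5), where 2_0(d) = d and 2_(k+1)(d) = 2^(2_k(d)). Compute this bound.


Each rank reduction sends depth d to at most 2^d; cut rank r needs r reductions.
2_0(5) = 5
2_1(5) = 2^5 = 32
Cut-free depth bound = 32

32


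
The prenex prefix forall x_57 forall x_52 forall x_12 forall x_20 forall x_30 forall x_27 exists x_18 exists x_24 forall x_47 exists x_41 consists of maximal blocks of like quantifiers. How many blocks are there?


Alternations = 3.
Blocks = alternations + 1 = 4

4


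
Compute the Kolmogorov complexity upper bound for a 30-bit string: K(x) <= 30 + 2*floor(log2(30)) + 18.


floor(log2(30)) = 4
2 * 4 = 8
K(x) <= 30 + 8 + 18 = 56

56


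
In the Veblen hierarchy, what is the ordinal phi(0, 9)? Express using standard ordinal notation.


phi(0, 9):
phi(0, beta) = omega^beta by definition.
phi(0, 9) = omega^9

omega^9


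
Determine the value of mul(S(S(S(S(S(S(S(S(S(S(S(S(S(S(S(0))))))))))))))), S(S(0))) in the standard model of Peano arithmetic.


mul(S^15(0), S^2(0)):
S^15(0) = 15
S^2(0) = 2
15 * 2 = 30

30
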